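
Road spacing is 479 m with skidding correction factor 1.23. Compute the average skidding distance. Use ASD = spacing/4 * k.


Formula: ASD = (spacing / 4) * correction
Uncorrected distance = spacing / 4 = 479 / 4 = 119.75 m
ASD = 119.75 * 1.23 = 147 m

147


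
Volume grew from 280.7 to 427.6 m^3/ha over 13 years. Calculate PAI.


Formula: PAI = (V_T2 - V_T1) / (T2 - T1)
Volume increment = 427.6 - 280.7 = 146.9 m^3/ha
PAI = 146.9 / 13 = 11.3 m^3/ha/year

11.3


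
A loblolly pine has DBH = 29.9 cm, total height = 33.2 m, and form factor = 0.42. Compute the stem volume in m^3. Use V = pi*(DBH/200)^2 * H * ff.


Formula: V = pi * (DBH/200)^2 * H * ff
Radius = DBH/200 = 29.9/200 = 0.1495 m
Radius^2 = 0.1495^2 = 0.02235025 m^2
V = pi * 0.02235025 * 33.2 * 0.42
V = 0.979 m^3

0.979


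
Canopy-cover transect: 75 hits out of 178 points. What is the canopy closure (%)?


Formula: Canopy closure = covered points / total points * 100
Closure = 75 / 178 * 100
Closure = 0.4213 * 100 = 42.1%

42.1


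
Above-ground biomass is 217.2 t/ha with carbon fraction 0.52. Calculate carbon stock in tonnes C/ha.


Formula: Carbon Stock = Biomass * Carbon Fraction
C = 217.2 t/ha * 0.52
C = 112.9 t C/ha

112.9


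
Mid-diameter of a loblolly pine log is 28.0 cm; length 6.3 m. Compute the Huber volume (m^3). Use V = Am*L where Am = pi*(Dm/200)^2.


Huber: V = Am * L,  Am = pi*(Dm/200)^2
Am = pi*(28.0/200)^2 = 0.061575 m^2
V = 0.061575*6.3 = 0.3879 m^3

0.3879


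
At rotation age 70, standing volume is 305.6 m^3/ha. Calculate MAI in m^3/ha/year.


Formula: MAI = Total Volume / Stand Age
MAI = 305.6 m^3/ha / 70 years
MAI = 4.37 m^3/ha/year

4.37


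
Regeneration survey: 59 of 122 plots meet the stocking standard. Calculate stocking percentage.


Formula: Stocking % = stocked plots / total plots * 100
Stocking = 59 / 122 * 100
Stocking = 0.4836 * 100 = 48.4%

48.4


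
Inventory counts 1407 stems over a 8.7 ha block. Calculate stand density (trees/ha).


Formula: Stand Density = N_trees / Area_ha
Density = 1407 trees / 8.7 ha
Density = 162 trees/ha

162


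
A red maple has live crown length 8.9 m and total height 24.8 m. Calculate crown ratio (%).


Formula: Crown Ratio = (Crown Length / Total Height) * 100
CR = (8.9 m / 24.8 m) * 100
CR = 0.3589 * 100 = 35.9%

35.9


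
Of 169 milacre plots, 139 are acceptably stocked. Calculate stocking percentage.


Formula: Stocking % = stocked plots / total plots * 100
Stocking = 139 / 169 * 100
Stocking = 0.8225 * 100 = 82.2%

82.2


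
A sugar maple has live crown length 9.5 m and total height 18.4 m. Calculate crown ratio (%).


Formula: Crown Ratio = (Crown Length / Total Height) * 100
CR = (9.5 m / 18.4 m) * 100
CR = 0.5163 * 100 = 51.6%

51.6


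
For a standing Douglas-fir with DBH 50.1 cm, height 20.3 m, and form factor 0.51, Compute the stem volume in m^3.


Formula: V = pi * (DBH/200)^2 * H * ff
Radius = DBH/200 = 50.1/200 = 0.2505 m
Radius^2 = 0.2505^2 = 0.06275025 m^2
V = pi * 0.06275025 * 20.3 * 0.51
V = 2.041 m^3

2.041


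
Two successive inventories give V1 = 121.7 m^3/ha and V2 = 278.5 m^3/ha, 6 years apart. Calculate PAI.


Formula: PAI = (V_T2 - V_T1) / (T2 - T1)
Volume increment = 278.5 - 121.7 = 156.8 m^3/ha
PAI = 156.8 / 6 = 26.13 m^3/ha/year

26.13


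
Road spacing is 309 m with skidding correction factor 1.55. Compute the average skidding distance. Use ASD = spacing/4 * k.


Formula: ASD = (spacing / 4) * correction
Uncorrected distance = spacing / 4 = 309 / 4 = 77.25 m
ASD = 77.25 * 1.55 = 120 m

120


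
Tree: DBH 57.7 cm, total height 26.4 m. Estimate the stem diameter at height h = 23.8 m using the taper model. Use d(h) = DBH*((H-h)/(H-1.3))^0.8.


Taper: d(h) = DBH * ((H - h) / (H - 1.3))^0.8
Numerator = H - h = 26.4 - 23.8 = 2.6 m
Denominator = H - 1.3 = 26.4 - 1.3 = 25.1 m
Ratio = 2.6 / 25.1 = 0.10359
d = 57.7 * 0.10359^0.8 = 9.4 cm

9.4


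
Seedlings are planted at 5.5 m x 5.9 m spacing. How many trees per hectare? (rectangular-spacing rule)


Formula: TPH = 10000 m^2/ha / (spacing_x * spacing_y)
Area per tree = 5.5 m * 5.9 m = 32.45 m^2
TPH = 10000 / 32.45 = 308 trees/ha

308


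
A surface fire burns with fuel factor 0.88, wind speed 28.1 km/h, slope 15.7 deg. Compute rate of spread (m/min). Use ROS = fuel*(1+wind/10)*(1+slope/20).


Formula: ROS = fuel * (1 + wind/10) * (1 + slope/20)
Wind factor = 1 + 28.1/10 = 3.81
Slope factor = 1 + 15.7/20 = 1.785
ROS = 0.88 * 3.81 * 1.785 = 5.98 m/min

5.98


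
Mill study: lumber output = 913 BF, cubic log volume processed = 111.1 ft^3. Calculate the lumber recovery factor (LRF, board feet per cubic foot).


Formula: LRF = Lumber Output (BF) / Log Input (ft^3)
LRF = 913 BF / 111.1 ft^3
LRF = 8.22 BF/ft^3

8.22


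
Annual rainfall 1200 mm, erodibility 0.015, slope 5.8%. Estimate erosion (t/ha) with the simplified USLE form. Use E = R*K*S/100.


Formula: E = R * K * S / 100  (simplified USLE)
R * K = 1200 * 0.015 = 18.0
E = 18.0 * 5.8 / 100 = 1.04 t/ha

1.04


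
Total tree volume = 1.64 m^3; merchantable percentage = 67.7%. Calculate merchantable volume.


Formula: MV = V_total * (merchantable_pct / 100)
Merchantable fraction = 67.7% / 100 = 0.677
MV = 1.64 m^3 * 0.677 = 1.11 m^3

1.11


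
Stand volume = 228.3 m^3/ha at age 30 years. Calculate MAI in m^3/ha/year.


Formula: MAI = Total Volume / Stand Age
MAI = 228.3 m^3/ha / 30 years
MAI = 7.61 m^3/ha/year

7.61


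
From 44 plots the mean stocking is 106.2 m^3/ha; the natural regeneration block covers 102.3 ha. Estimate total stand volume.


Formula: Total Volume = Mean Volume per ha * Total Area
Total Volume = 106.2 m^3/ha * 102.3 ha
Total Volume = 10864 m^3

10864


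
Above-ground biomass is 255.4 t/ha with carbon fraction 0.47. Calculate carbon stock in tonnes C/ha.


Formula: Carbon Stock = Biomass * Carbon Fraction
C = 255.4 t/ha * 0.47
C = 120.0 t C/ha

120.0


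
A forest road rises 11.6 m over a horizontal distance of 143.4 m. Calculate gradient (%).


Formula: Gradient = rise / run * 100
Gradient = 11.6 / 143.4 * 100 = 8.1%

8.1


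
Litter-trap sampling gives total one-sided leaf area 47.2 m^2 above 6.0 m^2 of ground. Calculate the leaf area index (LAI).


Formula: LAI = total leaf area / ground area  (dimensionless)
LAI = 47.2 m^2 / 6.0 m^2
LAI = 7.87

7.87


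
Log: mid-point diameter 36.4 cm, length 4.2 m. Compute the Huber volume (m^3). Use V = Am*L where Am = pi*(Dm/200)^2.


Huber: V = Am * L,  Am = pi*(Dm/200)^2
Am = pi*(36.4/200)^2 = 0.104062 m^2
V = 0.104062*4.2 = 0.4371 m^3

0.4371


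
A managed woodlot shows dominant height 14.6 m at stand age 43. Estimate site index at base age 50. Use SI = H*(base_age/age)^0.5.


Formula: SI = H_dom * (base_age / age)^0.5
Age ratio = 50 / 43 = 1.16279
sqrt(age_ratio) = 1.07833
SI = 14.6 * 1.07833 = 15.7 m

15.7


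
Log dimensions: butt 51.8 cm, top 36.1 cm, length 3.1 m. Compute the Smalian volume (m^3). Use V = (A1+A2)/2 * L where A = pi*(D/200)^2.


Smalian: V = (A1 + A2)/2 * L,  A = pi*(D/200)^2
A1 = pi*(51.8/200)^2 = 0.210741 m^2
A2 = pi*(36.1/200)^2 = 0.102354 m^2
V = (0.210741+0.102354)/2*3.1 = 0.4853 m^3

0.4853


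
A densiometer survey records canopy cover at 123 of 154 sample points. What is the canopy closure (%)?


Formula: Canopy closure = covered points / total points * 100
Closure = 123 / 154 * 100
Closure = 0.7987 * 100 = 79.9%

79.9


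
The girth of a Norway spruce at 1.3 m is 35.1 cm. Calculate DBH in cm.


Formula: DBH = C / pi
DBH = 35.1 / pi
pi = 3.14159...
DBH = 11.2 cm

11.2


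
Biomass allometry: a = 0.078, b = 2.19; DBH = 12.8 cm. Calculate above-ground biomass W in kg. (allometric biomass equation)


Formula: W = a * DBH^b  (allometric power law)
DBH^b = 12.8^2.19 = 265.9438
W = 0.078 * 265.9438 = 20.7 kg

20.7


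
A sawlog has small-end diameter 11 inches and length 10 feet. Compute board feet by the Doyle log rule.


Doyle: BF = (D - 4)^2 * L / 16
Adjusted diameter = 11 - 4 = 7 in
(D-4)^2 = 7^2 = 49
BF = 49 * 10 / 16 = 31 BF

31


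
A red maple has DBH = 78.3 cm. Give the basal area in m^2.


Formula: BA = pi * (DBH/2)^2 / 10000  (cm^2 to m^2)
Radius = DBH/2 = 78.3/2 = 39.15 cm
BA = pi * 39.15^2 / 10000
   = 4815.1897 cm^2 / 10000
   = 0.4815 m^2

0.4815


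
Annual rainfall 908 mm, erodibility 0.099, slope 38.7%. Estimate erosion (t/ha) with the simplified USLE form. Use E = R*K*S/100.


Formula: E = R * K * S / 100  (simplified USLE)
R * K = 908 * 0.099 = 89.892
E = 89.892 * 38.7 / 100 = 34.79 t/ha

34.79


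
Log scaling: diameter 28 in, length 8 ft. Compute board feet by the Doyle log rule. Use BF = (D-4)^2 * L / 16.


Doyle: BF = (D - 4)^2 * L / 16
Adjusted diameter = 28 - 4 = 24 in
(D-4)^2 = 24^2 = 576
BF = 576 * 8 / 16 = 288 BF

288


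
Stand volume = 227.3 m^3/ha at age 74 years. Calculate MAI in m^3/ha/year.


Formula: MAI = Total Volume / Stand Age
MAI = 227.3 m^3/ha / 74 years
MAI = 3.07 m^3/ha/year

3.07


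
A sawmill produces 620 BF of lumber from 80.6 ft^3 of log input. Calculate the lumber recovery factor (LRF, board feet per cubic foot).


Formula: LRF = Lumber Output (BF) / Log Input (ft^3)
LRF = 620 BF / 80.6 ft^3
LRF = 7.69 BF/ft^3

7.69


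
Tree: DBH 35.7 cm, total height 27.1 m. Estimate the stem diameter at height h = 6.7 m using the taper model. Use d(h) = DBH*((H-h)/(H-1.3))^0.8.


Taper: d(h) = DBH * ((H - h) / (H - 1.3))^0.8
Numerator = H - h = 27.1 - 6.7 = 20.4 m
Denominator = H - 1.3 = 27.1 - 1.3 = 25.8 m
Ratio = 20.4 / 25.8 = 0.7907
d = 35.7 * 0.7907^0.8 = 29.6 cm

29.6


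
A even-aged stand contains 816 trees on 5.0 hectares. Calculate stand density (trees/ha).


Formula: Stand Density = N_trees / Area_ha
Density = 816 trees / 5.0 ha
Density = 163 trees/ha

163


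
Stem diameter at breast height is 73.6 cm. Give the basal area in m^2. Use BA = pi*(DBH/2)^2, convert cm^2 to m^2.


Formula: BA = pi * (DBH/2)^2 / 10000  (cm^2 to m^2)
Radius = DBH/2 = 73.6/2 = 36.8 cm
BA = pi * 36.8^2 / 10000
   = 4254.4704 cm^2 / 10000
   = 0.4254 m^2

0.4254


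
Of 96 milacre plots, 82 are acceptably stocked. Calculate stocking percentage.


Formula: Stocking % = stocked plots / total plots * 100
Stocking = 82 / 96 * 100
Stocking = 0.8542 * 100 = 85.4%

85.4


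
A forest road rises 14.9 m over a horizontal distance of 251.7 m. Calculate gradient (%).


Formula: Gradient = rise / run * 100
Gradient = 14.9 / 251.7 * 100 = 5.9%

5.9


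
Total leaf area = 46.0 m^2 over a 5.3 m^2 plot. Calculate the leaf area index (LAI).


Formula: LAI = total leaf area / ground area  (dimensionless)
LAI = 46.0 m^2 / 5.3 m^2
LAI = 8.68

8.68


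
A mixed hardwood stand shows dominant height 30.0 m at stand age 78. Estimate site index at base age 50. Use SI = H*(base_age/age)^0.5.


Formula: SI = H_dom * (base_age / age)^0.5
Age ratio = 50 / 78 = 0.64103
sqrt(age_ratio) = 0.80064
SI = 30.0 * 0.80064 = 24.0 m

24.0


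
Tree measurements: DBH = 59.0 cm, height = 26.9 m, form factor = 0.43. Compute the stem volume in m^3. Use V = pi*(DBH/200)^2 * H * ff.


Formula: V = pi * (DBH/200)^2 * H * ff
Radius = DBH/200 = 59.0/200 = 0.295 m
Radius^2 = 0.295^2 = 0.087025 m^2
V = pi * 0.087025 * 26.9 * 0.43
V = 3.162 m^3

3.162


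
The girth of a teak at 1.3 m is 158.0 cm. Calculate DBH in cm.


Formula: DBH = C / pi
DBH = 158.0 / pi
pi = 3.14159...
DBH = 50.3 cm

50.3


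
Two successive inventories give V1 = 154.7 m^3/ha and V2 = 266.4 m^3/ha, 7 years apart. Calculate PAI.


Formula: PAI = (V_T2 - V_T1) / (T2 - T1)
Volume increment = 266.4 - 154.7 = 111.7 m^3/ha
PAI = 111.7 / 7 = 15.96 m^3/ha/year

15.96


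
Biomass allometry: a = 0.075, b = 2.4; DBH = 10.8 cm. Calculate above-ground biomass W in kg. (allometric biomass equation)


Formula: W = a * DBH^b  (allometric power law)
DBH^b = 10.8^2.4 = 302.1461
W = 0.075 * 302.1461 = 22.7 kg

22.7


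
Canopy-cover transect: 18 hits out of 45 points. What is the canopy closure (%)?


Formula: Canopy closure = covered points / total points * 100
Closure = 18 / 45 * 100
Closure = 0.4 * 100 = 40.0%

40.0


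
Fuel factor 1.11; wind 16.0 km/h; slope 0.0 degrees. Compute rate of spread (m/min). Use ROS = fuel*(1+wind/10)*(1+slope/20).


Formula: ROS = fuel * (1 + wind/10) * (1 + slope/20)
Wind factor = 1 + 16.0/10 = 2.6
Slope factor = 1 + 0.0/20 = 1.0
ROS = 1.11 * 2.6 * 1.0 = 2.89 m/min

2.89


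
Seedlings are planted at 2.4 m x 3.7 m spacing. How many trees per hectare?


Formula: TPH = 10000 m^2/ha / (spacing_x * spacing_y)
Area per tree = 2.4 m * 3.7 m = 8.88 m^2
TPH = 10000 / 8.88 = 1126 trees/ha

1126


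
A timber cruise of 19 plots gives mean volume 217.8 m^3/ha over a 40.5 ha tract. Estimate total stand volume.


Formula: Total Volume = Mean Volume per ha * Total Area
Total Volume = 217.8 m^3/ha * 40.5 ha
Total Volume = 8821 m^3

8821


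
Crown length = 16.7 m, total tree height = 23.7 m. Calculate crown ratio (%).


Formula: Crown Ratio = (Crown Length / Total Height) * 100
CR = (16.7 m / 23.7 m) * 100
CR = 0.7046 * 100 = 70.5%

70.5


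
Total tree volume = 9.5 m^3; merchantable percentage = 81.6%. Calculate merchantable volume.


Formula: MV = V_total * (merchantable_pct / 100)
Merchantable fraction = 81.6% / 100 = 0.816
MV = 9.5 m^3 * 0.816 = 7.752 m^3

7.752


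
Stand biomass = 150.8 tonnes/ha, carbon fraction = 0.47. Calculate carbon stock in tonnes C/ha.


Formula: Carbon Stock = Biomass * Carbon Fraction
C = 150.8 t/ha * 0.47
C = 70.9 t C/ha

70.9


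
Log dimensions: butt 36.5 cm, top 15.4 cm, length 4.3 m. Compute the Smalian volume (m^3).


Smalian: V = (A1 + A2)/2 * L,  A = pi*(D/200)^2
A1 = pi*(36.5/200)^2 = 0.104635 m^2
A2 = pi*(15.4/200)^2 = 0.018627 m^2
V = (0.104635+0.018627)/2*4.3 = 0.265 m^3

0.265


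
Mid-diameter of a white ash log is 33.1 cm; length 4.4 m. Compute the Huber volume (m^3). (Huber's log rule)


Huber: V = Am * L,  Am = pi*(Dm/200)^2
Am = pi*(33.1/200)^2 = 0.086049 m^2
V = 0.086049*4.4 = 0.3786 m^3

0.3786


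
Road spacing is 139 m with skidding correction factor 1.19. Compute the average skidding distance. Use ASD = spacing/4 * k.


Formula: ASD = (spacing / 4) * correction
Uncorrected distance = spacing / 4 = 139 / 4 = 34.75 m
ASD = 34.75 * 1.19 = 41 m

41


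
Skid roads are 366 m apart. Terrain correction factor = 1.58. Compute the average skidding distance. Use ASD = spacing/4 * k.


Formula: ASD = (spacing / 4) * correction
Uncorrected distance = spacing / 4 = 366 / 4 = 91.5 m
ASD = 91.5 * 1.58 = 145 m

145


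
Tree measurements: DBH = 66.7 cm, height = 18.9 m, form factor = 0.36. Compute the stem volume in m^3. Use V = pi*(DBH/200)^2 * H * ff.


Formula: V = pi * (DBH/200)^2 * H * ff
Radius = DBH/200 = 66.7/200 = 0.3335 m
Radius^2 = 0.3335^2 = 0.11122225 m^2
V = pi * 0.11122225 * 18.9 * 0.36
V = 2.377 m^3

2.377


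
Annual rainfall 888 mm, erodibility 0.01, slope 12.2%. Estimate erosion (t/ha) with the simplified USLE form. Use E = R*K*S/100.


Formula: E = R * K * S / 100  (simplified USLE)
R * K = 888 * 0.01 = 8.88
E = 8.88 * 12.2 / 100 = 1.08 t/ha

1.08


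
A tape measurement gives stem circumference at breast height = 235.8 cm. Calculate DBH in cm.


Formula: DBH = C / pi
DBH = 235.8 / pi
pi = 3.14159...
DBH = 75.1 cm

75.1


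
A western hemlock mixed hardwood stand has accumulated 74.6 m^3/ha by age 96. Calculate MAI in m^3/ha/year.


Formula: MAI = Total Volume / Stand Age
MAI = 74.6 m^3/ha / 96 years
MAI = 0.78 m^3/ha/year

0.78


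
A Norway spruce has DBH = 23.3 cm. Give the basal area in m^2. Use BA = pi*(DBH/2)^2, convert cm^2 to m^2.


Formula: BA = pi * (DBH/2)^2 / 10000  (cm^2 to m^2)
Radius = DBH/2 = 23.3/2 = 11.65 cm
BA = pi * 11.65^2 / 10000
   = 426.3848 cm^2 / 10000
   = 0.0426 m^2

0.0426


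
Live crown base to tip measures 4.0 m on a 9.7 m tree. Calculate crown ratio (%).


Formula: Crown Ratio = (Crown Length / Total Height) * 100
CR = (4.0 m / 9.7 m) * 100
CR = 0.4124 * 100 = 41.2%

41.2


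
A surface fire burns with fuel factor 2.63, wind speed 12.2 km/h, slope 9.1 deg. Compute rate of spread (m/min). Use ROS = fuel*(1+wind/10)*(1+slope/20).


Formula: ROS = fuel * (1 + wind/10) * (1 + slope/20)
Wind factor = 1 + 12.2/10 = 2.22
Slope factor = 1 + 9.1/20 = 1.455
ROS = 2.63 * 2.22 * 1.455 = 8.5 m/min

8.5


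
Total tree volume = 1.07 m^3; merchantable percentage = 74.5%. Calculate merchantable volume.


Formula: MV = V_total * (merchantable_pct / 100)
Merchantable fraction = 74.5% / 100 = 0.745
MV = 1.07 m^3 * 0.745 = 0.797 m^3

0.797


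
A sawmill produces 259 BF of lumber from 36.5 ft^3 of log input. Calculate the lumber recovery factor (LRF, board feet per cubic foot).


Formula: LRF = Lumber Output (BF) / Log Input (ft^3)
LRF = 259 BF / 36.5 ft^3
LRF = 7.1 BF/ft^3

7.1


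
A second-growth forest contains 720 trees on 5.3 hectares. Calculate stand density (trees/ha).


Formula: Stand Density = N_trees / Area_ha
Density = 720 trees / 5.3 ha
Density = 136 trees/ha

136


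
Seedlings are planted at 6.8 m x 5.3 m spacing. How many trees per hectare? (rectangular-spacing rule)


Formula: TPH = 10000 m^2/ha / (spacing_x * spacing_y)
Area per tree = 6.8 m * 5.3 m = 36.04 m^2
TPH = 10000 / 36.04 = 277 trees/ha

277


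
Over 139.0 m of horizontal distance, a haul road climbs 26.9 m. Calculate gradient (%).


Formula: Gradient = rise / run * 100
Gradient = 26.9 / 139.0 * 100 = 19.4%

19.4


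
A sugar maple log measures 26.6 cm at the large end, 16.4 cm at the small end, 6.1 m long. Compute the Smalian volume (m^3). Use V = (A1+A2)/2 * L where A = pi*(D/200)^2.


Smalian: V = (A1 + A2)/2 * L,  A = pi*(D/200)^2
A1 = pi*(26.6/200)^2 = 0.055572 m^2
A2 = pi*(16.4/200)^2 = 0.021124 m^2
V = (0.055572+0.021124)/2*6.1 = 0.2339 m^3

0.2339


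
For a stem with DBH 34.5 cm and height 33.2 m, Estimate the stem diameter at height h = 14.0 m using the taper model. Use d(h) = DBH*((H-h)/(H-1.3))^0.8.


Taper: d(h) = DBH * ((H - h) / (H - 1.3))^0.8
Numerator = H - h = 33.2 - 14.0 = 19.2 m
Denominator = H - 1.3 = 33.2 - 1.3 = 31.9 m
Ratio = 19.2 / 31.9 = 0.60188
d = 34.5 * 0.60188^0.8 = 23.0 cm

23.0


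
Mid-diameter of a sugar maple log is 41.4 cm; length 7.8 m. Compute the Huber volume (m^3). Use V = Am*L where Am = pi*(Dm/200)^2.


Huber: V = Am * L,  Am = pi*(Dm/200)^2
Am = pi*(41.4/200)^2 = 0.134614 m^2
V = 0.134614*7.8 = 1.05 m^3

1.05


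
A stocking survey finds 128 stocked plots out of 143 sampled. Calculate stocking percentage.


Formula: Stocking % = stocked plots / total plots * 100
Stocking = 128 / 143 * 100
Stocking = 0.8951 * 100 = 89.5%

89.5


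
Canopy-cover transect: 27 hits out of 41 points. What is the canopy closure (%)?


Formula: Canopy closure = covered points / total points * 100
Closure = 27 / 41 * 100
Closure = 0.6585 * 100 = 65.9%

65.9


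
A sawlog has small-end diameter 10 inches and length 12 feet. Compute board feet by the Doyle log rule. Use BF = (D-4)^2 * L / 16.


Doyle: BF = (D - 4)^2 * L / 16
Adjusted diameter = 10 - 4 = 6 in
(D-4)^2 = 6^2 = 36
BF = 36 * 12 / 16 = 27 BF

27


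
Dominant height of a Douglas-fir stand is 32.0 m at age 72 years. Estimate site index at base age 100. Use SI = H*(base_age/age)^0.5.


Formula: SI = H_dom * (base_age / age)^0.5
Age ratio = 100 / 72 = 1.38889
sqrt(age_ratio) = 1.17851
SI = 32.0 * 1.17851 = 37.7 m

37.7


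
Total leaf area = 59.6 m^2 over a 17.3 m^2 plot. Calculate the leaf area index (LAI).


Formula: LAI = total leaf area / ground area  (dimensionless)
LAI = 59.6 m^2 / 17.3 m^2
LAI = 3.45

3.45


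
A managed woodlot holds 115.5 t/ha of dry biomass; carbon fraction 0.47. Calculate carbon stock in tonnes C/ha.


Formula: Carbon Stock = Biomass * Carbon Fraction
C = 115.5 t/ha * 0.47
C = 54.3 t C/ha

54.3


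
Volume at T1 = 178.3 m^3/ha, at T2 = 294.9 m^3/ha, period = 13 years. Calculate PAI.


Formula: PAI = (V_T2 - V_T1) / (T2 - T1)
Volume increment = 294.9 - 178.3 = 116.6 m^3/ha
PAI = 116.6 / 13 = 8.97 m^3/ha/year

8.97


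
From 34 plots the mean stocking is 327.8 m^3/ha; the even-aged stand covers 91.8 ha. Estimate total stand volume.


Formula: Total Volume = Mean Volume per ha * Total Area
Total Volume = 327.8 m^3/ha * 91.8 ha
Total Volume = 30092 m^3

30092


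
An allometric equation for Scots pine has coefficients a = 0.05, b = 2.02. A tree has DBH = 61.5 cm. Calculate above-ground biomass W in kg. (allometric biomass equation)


Formula: W = a * DBH^b  (allometric power law)
DBH^b = 61.5^2.02 = 4107.0287
W = 0.05 * 4107.0287 = 205.4 kg

205.4


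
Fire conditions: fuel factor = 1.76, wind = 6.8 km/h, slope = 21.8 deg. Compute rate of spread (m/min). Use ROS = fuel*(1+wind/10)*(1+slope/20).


Formula: ROS = fuel * (1 + wind/10) * (1 + slope/20)
Wind factor = 1 + 6.8/10 = 1.68
Slope factor = 1 + 21.8/20 = 2.09
ROS = 1.76 * 1.68 * 2.09 = 6.18 m/min

6.18


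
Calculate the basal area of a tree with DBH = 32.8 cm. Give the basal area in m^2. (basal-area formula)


Formula: BA = pi * (DBH/2)^2 / 10000  (cm^2 to m^2)
Radius = DBH/2 = 32.8/2 = 16.4 cm
BA = pi * 16.4^2 / 10000
   = 844.9628 cm^2 / 10000
   = 0.0845 m^2

0.0845


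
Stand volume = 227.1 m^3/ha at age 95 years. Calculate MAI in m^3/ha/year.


Formula: MAI = Total Volume / Stand Age
MAI = 227.1 m^3/ha / 95 years
MAI = 2.39 m^3/ha/year

2.39


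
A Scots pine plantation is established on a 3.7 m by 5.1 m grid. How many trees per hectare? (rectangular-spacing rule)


Formula: TPH = 10000 m^2/ha / (spacing_x * spacing_y)
Area per tree = 3.7 m * 5.1 m = 18.87 m^2
TPH = 10000 / 18.87 = 530 trees/ha

530


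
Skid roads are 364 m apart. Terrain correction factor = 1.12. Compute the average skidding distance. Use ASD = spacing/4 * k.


Formula: ASD = (spacing / 4) * correction
Uncorrected distance = spacing / 4 = 364 / 4 = 91 m
ASD = 91 * 1.12 = 102 m

102


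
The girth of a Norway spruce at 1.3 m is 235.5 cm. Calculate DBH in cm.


Formula: DBH = C / pi
DBH = 235.5 / pi
pi = 3.14159...
DBH = 75.0 cm

75.0


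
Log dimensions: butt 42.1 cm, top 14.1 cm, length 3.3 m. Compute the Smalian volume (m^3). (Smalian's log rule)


Smalian: V = (A1 + A2)/2 * L,  A = pi*(D/200)^2
A1 = pi*(42.1/200)^2 = 0.139205 m^2
A2 = pi*(14.1/200)^2 = 0.015615 m^2
V = (0.139205+0.015615)/2*3.3 = 0.2555 m^3

0.2555


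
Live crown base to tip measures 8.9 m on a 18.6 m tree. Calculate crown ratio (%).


Formula: Crown Ratio = (Crown Length / Total Height) * 100
CR = (8.9 m / 18.6 m) * 100
CR = 0.4785 * 100 = 47.8%

47.8


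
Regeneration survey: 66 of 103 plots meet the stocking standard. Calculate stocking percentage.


Formula: Stocking % = stocked plots / total plots * 100
Stocking = 66 / 103 * 100
Stocking = 0.6408 * 100 = 64.1%

64.1


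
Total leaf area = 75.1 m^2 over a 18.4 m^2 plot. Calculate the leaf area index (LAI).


Formula: LAI = total leaf area / ground area  (dimensionless)
LAI = 75.1 m^2 / 18.4 m^2
LAI = 4.08

4.08


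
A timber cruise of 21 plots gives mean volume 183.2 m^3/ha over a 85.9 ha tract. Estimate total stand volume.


Formula: Total Volume = Mean Volume per ha * Total Area
Total Volume = 183.2 m^3/ha * 85.9 ha
Total Volume = 15737 m^3

15737


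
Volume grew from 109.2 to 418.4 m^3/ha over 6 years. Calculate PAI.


Formula: PAI = (V_T2 - V_T1) / (T2 - T1)
Volume increment = 418.4 - 109.2 = 309.2 m^3/ha
PAI = 309.2 / 6 = 51.53 m^3/ha/year

51.53


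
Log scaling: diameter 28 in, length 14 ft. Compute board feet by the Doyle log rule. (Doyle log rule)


Doyle: BF = (D - 4)^2 * L / 16
Adjusted diameter = 28 - 4 = 24 in
(D-4)^2 = 24^2 = 576
BF = 576 * 14 / 16 = 504 BF

504


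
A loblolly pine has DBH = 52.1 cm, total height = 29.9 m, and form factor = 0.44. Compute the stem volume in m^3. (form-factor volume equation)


Formula: V = pi * (DBH/200)^2 * H * ff
Radius = DBH/200 = 52.1/200 = 0.2605 m
Radius^2 = 0.2605^2 = 0.06786025 m^2
V = pi * 0.06786025 * 29.9 * 0.44
V = 2.805 m^3

2.805


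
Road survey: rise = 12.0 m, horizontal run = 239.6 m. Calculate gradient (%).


Formula: Gradient = rise / run * 100
Gradient = 12.0 / 239.6 * 100 = 5.0%

5.0


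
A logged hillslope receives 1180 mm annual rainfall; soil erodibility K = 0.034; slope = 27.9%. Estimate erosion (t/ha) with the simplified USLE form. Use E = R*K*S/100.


Formula: E = R * K * S / 100  (simplified USLE)
R * K = 1180 * 0.034 = 40.12
E = 40.12 * 27.9 / 100 = 11.19 t/ha

11.19


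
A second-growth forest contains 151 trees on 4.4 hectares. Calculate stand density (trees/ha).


Formula: Stand Density = N_trees / Area_ha
Density = 151 trees / 4.4 ha
Density = 34 trees/ha

34


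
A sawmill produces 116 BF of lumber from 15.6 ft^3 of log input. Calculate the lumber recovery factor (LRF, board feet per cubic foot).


Formula: LRF = Lumber Output (BF) / Log Input (ft^3)
LRF = 116 BF / 15.6 ft^3
LRF = 7.44 BF/ft^3

7.44


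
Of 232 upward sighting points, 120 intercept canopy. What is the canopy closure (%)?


Formula: Canopy closure = covered points / total points * 100
Closure = 120 / 232 * 100
Closure = 0.5172 * 100 = 51.7%

51.7


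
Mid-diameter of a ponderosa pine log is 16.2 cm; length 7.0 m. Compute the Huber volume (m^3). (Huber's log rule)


Huber: V = Am * L,  Am = pi*(Dm/200)^2
Am = pi*(16.2/200)^2 = 0.020612 m^2
V = 0.020612*7.0 = 0.1443 m^3

0.1443


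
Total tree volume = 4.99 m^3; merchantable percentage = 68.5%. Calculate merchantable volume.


Formula: MV = V_total * (merchantable_pct / 100)
Merchantable fraction = 68.5% / 100 = 0.685
MV = 4.99 m^3 * 0.685 = 3.418 m^3

3.418


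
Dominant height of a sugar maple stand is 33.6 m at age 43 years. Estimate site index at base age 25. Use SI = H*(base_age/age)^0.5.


Formula: SI = H_dom * (base_age / age)^0.5
Age ratio = 25 / 43 = 0.5814
sqrt(age_ratio) = 0.76249
SI = 33.6 * 0.76249 = 25.6 m

25.6


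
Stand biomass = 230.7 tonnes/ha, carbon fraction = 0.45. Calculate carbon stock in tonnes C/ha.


Formula: Carbon Stock = Biomass * Carbon Fraction
C = 230.7 t/ha * 0.45
C = 103.8 t C/ha

103.8


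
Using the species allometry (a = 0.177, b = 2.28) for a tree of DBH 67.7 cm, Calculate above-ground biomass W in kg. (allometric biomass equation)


Formula: W = a * DBH^b  (allometric power law)
DBH^b = 67.7^2.28 = 14919.0842
W = 0.177 * 14919.0842 = 2640.7 kg

2640.7


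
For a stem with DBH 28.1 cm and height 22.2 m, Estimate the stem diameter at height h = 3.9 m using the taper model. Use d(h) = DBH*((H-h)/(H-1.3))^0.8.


Taper: d(h) = DBH * ((H - h) / (H - 1.3))^0.8
Numerator = H - h = 22.2 - 3.9 = 18.3 m
Denominator = H - 1.3 = 22.2 - 1.3 = 20.9 m
Ratio = 18.3 / 20.9 = 0.8756
d = 28.1 * 0.8756^0.8 = 25.3 cm

25.3


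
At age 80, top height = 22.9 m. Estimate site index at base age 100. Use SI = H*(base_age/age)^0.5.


Formula: SI = H_dom * (base_age / age)^0.5
Age ratio = 100 / 80 = 1.25
sqrt(age_ratio) = 1.11803
SI = 22.9 * 1.11803 = 25.6 m

25.6


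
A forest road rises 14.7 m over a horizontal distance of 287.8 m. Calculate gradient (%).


Formula: Gradient = rise / run * 100
Gradient = 14.7 / 287.8 * 100 = 5.1%

5.1


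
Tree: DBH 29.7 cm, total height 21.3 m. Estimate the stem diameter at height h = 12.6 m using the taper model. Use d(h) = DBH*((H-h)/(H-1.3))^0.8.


Taper: d(h) = DBH * ((H - h) / (H - 1.3))^0.8
Numerator = H - h = 21.3 - 12.6 = 8.7 m
Denominator = H - 1.3 = 21.3 - 1.3 = 20.0 m
Ratio = 8.7 / 20.0 = 0.435
d = 29.7 * 0.435^0.8 = 15.3 cm

15.3


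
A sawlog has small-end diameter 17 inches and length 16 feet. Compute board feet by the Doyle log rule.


Doyle: BF = (D - 4)^2 * L / 16
Adjusted diameter = 17 - 4 = 13 in
(D-4)^2 = 13^2 = 169
BF = 169 * 16 / 16 = 169 BF

169


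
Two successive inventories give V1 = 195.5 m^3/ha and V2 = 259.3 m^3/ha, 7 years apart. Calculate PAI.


Formula: PAI = (V_T2 - V_T1) / (T2 - T1)
Volume increment = 259.3 - 195.5 = 63.8 m^3/ha
PAI = 63.8 / 7 = 9.11 m^3/ha/year

9.11


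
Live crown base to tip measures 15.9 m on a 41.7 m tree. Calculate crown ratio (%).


Formula: Crown Ratio = (Crown Length / Total Height) * 100
CR = (15.9 m / 41.7 m) * 100
CR = 0.3813 * 100 = 38.1%

38.1


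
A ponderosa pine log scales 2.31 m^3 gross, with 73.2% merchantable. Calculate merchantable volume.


Formula: MV = V_total * (merchantable_pct / 100)
Merchantable fraction = 73.2% / 100 = 0.732
MV = 2.31 m^3 * 0.732 = 1.691 m^3

1.691


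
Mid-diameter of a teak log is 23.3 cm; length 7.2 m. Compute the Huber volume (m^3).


Huber: V = Am * L,  Am = pi*(Dm/200)^2
Am = pi*(23.3/200)^2 = 0.042638 m^2
V = 0.042638*7.2 = 0.307 m^3

0.307


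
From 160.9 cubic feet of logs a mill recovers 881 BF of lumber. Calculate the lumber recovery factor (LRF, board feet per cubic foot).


Formula: LRF = Lumber Output (BF) / Log Input (ft^3)
LRF = 881 BF / 160.9 ft^3
LRF = 5.48 BF/ft^3

5.48


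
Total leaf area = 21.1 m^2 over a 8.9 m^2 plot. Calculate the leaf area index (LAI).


Formula: LAI = total leaf area / ground area  (dimensionless)
LAI = 21.1 m^2 / 8.9 m^2
LAI = 2.37

2.37


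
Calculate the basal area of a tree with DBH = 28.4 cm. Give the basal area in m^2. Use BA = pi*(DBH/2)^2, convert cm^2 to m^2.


Formula: BA = pi * (DBH/2)^2 / 10000  (cm^2 to m^2)
Radius = DBH/2 = 28.4/2 = 14.2 cm
BA = pi * 14.2^2 / 10000
   = 633.4707 cm^2 / 10000
   = 0.0633 m^2

0.0633


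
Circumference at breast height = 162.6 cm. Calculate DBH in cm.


Formula: DBH = C / pi
DBH = 162.6 / pi
pi = 3.14159...
DBH = 51.8 cm

51.8


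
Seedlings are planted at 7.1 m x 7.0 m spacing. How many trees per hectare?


Formula: TPH = 10000 m^2/ha / (spacing_x * spacing_y)
Area per tree = 7.1 m * 7.0 m = 49.7 m^2
TPH = 10000 / 49.7 = 201 trees/ha

201


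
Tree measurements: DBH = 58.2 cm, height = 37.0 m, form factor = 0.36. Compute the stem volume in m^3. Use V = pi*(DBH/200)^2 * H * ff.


Formula: V = pi * (DBH/200)^2 * H * ff
Radius = DBH/200 = 58.2/200 = 0.291 m
Radius^2 = 0.291^2 = 0.084681 m^2
V = pi * 0.084681 * 37.0 * 0.36
V = 3.544 m^3

3.544


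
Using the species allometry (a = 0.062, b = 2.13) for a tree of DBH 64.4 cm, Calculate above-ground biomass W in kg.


Formula: W = a * DBH^b  (allometric power law)
DBH^b = 64.4^2.13 = 7127.3305
W = 0.062 * 7127.3305 = 441.9 kg

441.9


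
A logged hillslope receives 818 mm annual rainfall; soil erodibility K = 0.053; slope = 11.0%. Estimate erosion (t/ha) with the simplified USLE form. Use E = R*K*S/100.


Formula: E = R * K * S / 100  (simplified USLE)
R * K = 818 * 0.053 = 43.354
E = 43.354 * 11.0 / 100 = 4.77 t/ha

4.77


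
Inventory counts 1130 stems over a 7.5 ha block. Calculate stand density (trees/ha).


Formula: Stand Density = N_trees / Area_ha
Density = 1130 trees / 7.5 ha
Density = 151 trees/ha

151


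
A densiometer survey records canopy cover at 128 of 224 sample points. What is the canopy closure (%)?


Formula: Canopy closure = covered points / total points * 100
Closure = 128 / 224 * 100
Closure = 0.5714 * 100 = 57.1%

57.1


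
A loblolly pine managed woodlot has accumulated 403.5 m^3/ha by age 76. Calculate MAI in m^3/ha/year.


Formula: MAI = Total Volume / Stand Age
MAI = 403.5 m^3/ha / 76 years
MAI = 5.31 m^3/ha/year

5.31


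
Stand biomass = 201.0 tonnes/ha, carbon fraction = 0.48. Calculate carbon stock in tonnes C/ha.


Formula: Carbon Stock = Biomass * Carbon Fraction
C = 201.0 t/ha * 0.48
C = 96.5 t C/ha

96.5


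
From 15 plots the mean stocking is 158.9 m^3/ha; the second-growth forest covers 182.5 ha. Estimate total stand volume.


Formula: Total Volume = Mean Volume per ha * Total Area
Total Volume = 158.9 m^3/ha * 182.5 ha
Total Volume = 28999 m^3

28999


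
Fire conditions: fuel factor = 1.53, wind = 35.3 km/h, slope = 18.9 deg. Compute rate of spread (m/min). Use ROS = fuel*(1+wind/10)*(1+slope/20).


Formula: ROS = fuel * (1 + wind/10) * (1 + slope/20)
Wind factor = 1 + 35.3/10 = 4.53
Slope factor = 1 + 18.9/20 = 1.945
ROS = 1.53 * 4.53 * 1.945 = 13.48 m/min

13.48


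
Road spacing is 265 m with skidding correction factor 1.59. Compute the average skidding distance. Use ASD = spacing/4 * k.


Formula: ASD = (spacing / 4) * correction
Uncorrected distance = spacing / 4 = 265 / 4 = 66.25 m
ASD = 66.25 * 1.59 = 105 m

105


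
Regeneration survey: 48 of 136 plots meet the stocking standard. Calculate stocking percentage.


Formula: Stocking % = stocked plots / total plots * 100
Stocking = 48 / 136 * 100
Stocking = 0.3529 * 100 = 35.3%

35.3


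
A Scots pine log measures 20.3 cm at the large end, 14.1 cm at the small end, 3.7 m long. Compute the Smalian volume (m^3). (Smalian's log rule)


Smalian: V = (A1 + A2)/2 * L,  A = pi*(D/200)^2
A1 = pi*(20.3/200)^2 = 0.032365 m^2
A2 = pi*(14.1/200)^2 = 0.015615 m^2
V = (0.032365+0.015615)/2*3.7 = 0.0888 m^3

0.0888


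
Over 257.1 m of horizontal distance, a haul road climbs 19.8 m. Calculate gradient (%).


Formula: Gradient = rise / run * 100
Gradient = 19.8 / 257.1 * 100 = 7.7%

7.7


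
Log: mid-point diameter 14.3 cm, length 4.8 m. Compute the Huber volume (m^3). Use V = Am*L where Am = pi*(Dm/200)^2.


Huber: V = Am * L,  Am = pi*(Dm/200)^2
Am = pi*(14.3/200)^2 = 0.016061 m^2
V = 0.016061*4.8 = 0.0771 m^3

0.0771


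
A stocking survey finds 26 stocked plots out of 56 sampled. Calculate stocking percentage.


Formula: Stocking % = stocked plots / total plots * 100
Stocking = 26 / 56 * 100
Stocking = 0.4643 * 100 = 46.4%

46.4


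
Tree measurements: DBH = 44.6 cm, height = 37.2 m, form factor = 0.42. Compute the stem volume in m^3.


Formula: V = pi * (DBH/200)^2 * H * ff
Radius = DBH/200 = 44.6/200 = 0.223 m
Radius^2 = 0.223^2 = 0.049729 m^2
V = pi * 0.049729 * 37.2 * 0.42
V = 2.441 m^3

2.441


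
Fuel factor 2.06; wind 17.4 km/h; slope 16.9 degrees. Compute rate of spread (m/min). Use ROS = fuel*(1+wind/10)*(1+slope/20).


Formula: ROS = fuel * (1 + wind/10) * (1 + slope/20)
Wind factor = 1 + 17.4/10 = 2.74
Slope factor = 1 + 16.9/20 = 1.845
ROS = 2.06 * 2.74 * 1.845 = 10.41 m/min

10.41


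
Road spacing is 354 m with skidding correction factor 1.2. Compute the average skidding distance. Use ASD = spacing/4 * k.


Formula: ASD = (spacing / 4) * correction
Uncorrected distance = spacing / 4 = 354 / 4 = 88.5 m
ASD = 88.5 * 1.2 = 106 m

106


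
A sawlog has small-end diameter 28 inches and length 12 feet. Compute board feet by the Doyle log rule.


Doyle: BF = (D - 4)^2 * L / 16
Adjusted diameter = 28 - 4 = 24 in
(D-4)^2 = 24^2 = 576
BF = 576 * 12 / 16 = 432 BF

432


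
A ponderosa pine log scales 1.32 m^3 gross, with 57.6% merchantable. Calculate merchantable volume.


Formula: MV = V_total * (merchantable_pct / 100)
Merchantable fraction = 57.6% / 100 = 0.576
MV = 1.32 m^3 * 0.576 = 0.76 m^3

0.76


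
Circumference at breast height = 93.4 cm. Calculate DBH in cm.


Formula: DBH = C / pi
DBH = 93.4 / pi
pi = 3.14159...
DBH = 29.7 cm

29.7


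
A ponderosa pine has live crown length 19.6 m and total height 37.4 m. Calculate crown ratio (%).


Formula: Crown Ratio = (Crown Length / Total Height) * 100
CR = (19.6 m / 37.4 m) * 100
CR = 0.5241 * 100 = 52.4%

52.4


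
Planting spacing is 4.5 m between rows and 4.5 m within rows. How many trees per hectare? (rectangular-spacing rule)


Formula: TPH = 10000 m^2/ha / (spacing_x * spacing_y)
Area per tree = 4.5 m * 4.5 m = 20.25 m^2
TPH = 10000 / 20.25 = 494 trees/ha

494


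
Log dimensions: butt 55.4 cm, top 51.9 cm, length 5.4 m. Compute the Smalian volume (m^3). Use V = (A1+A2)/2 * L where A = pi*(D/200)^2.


Smalian: V = (A1 + A2)/2 * L,  A = pi*(D/200)^2
A1 = pi*(55.4/200)^2 = 0.241051 m^2
A2 = pi*(51.9/200)^2 = 0.211556 m^2
V = (0.241051+0.211556)/2*5.4 = 1.222 m^3

1.222


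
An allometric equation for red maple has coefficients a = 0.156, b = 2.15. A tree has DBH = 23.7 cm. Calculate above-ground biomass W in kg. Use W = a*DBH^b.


Formula: W = a * DBH^b  (allometric power law)
DBH^b = 23.7^2.15 = 903.0441
W = 0.156 * 903.0441 = 140.9 kg

140.9


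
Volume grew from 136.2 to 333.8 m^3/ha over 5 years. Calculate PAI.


Formula: PAI = (V_T2 - V_T1) / (T2 - T1)
Volume increment = 333.8 - 136.2 = 197.6 m^3/ha
PAI = 197.6 / 5 = 39.52 m^3/ha/year

39.52


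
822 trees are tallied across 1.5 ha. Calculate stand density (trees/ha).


Formula: Stand Density = N_trees / Area_ha
Density = 822 trees / 1.5 ha
Density = 548 trees/ha

548


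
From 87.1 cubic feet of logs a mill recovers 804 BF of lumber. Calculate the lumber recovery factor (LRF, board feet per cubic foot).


Formula: LRF = Lumber Output (BF) / Log Input (ft^3)
LRF = 804 BF / 87.1 ft^3
LRF = 9.23 BF/ft^3

9.23


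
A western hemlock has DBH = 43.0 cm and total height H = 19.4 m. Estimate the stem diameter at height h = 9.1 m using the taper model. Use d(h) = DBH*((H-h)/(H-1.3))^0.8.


Taper: d(h) = DBH * ((H - h) / (H - 1.3))^0.8
Numerator = H - h = 19.4 - 9.1 = 10.3 m
Denominator = H - 1.3 = 19.4 - 1.3 = 18.1 m
Ratio = 10.3 / 18.1 = 0.56906
d = 43.0 * 0.56906^0.8 = 27.4 cm

27.4


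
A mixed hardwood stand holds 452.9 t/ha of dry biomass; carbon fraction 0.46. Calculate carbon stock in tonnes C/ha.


Formula: Carbon Stock = Biomass * Carbon Fraction
C = 452.9 t/ha * 0.46
C = 208.3 t C/ha

208.3


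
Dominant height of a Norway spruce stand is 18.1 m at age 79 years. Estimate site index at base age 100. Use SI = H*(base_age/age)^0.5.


Formula: SI = H_dom * (base_age / age)^0.5
Age ratio = 100 / 79 = 1.26582
sqrt(age_ratio) = 1.12509
SI = 18.1 * 1.12509 = 20.4 m

20.4


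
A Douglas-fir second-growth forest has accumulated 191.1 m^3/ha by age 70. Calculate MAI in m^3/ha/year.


Formula: MAI = Total Volume / Stand Age
MAI = 191.1 m^3/ha / 70 years
MAI = 2.73 m^3/ha/year

2.73


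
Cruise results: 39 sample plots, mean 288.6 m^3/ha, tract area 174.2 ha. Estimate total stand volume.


Formula: Total Volume = Mean Volume per ha * Total Area
Total Volume = 288.6 m^3/ha * 174.2 ha
Total Volume = 50274 m^3

50274


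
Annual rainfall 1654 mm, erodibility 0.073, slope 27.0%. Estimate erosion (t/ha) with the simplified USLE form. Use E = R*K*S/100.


Formula: E = R * K * S / 100  (simplified USLE)
R * K = 1654 * 0.073 = 120.742
E = 120.742 * 27.0 / 100 = 32.6 t/ha

32.6


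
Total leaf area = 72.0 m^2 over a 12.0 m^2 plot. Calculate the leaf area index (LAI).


Formula: LAI = total leaf area / ground area  (dimensionless)
LAI = 72.0 m^2 / 12.0 m^2
LAI = 6.0

6.0


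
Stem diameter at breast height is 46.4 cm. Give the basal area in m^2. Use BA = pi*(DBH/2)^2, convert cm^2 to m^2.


Formula: BA = pi * (DBH/2)^2 / 10000  (cm^2 to m^2)
Radius = DBH/2 = 46.4/2 = 23.2 cm
BA = pi * 23.2^2 / 10000
   = 1690.9308 cm^2 / 10000
   = 0.1691 m^2

0.1691


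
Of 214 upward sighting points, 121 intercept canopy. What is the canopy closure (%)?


Formula: Canopy closure = covered points / total points * 100
Closure = 121 / 214 * 100
Closure = 0.5654 * 100 = 56.5%

56.5


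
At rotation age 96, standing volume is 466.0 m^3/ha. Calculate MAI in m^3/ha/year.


Formula: MAI = Total Volume / Stand Age
MAI = 466.0 m^3/ha / 96 years
MAI = 4.85 m^3/ha/year

4.85


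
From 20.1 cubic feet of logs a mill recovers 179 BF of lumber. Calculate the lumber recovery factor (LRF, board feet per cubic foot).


Formula: LRF = Lumber Output (BF) / Log Input (ft^3)
LRF = 179 BF / 20.1 ft^3
LRF = 8.91 BF/ft^3

8.91


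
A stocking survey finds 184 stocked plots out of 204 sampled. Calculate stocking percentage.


Formula: Stocking % = stocked plots / total plots * 100
Stocking = 184 / 204 * 100
Stocking = 0.902 * 100 = 90.2%

90.2
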